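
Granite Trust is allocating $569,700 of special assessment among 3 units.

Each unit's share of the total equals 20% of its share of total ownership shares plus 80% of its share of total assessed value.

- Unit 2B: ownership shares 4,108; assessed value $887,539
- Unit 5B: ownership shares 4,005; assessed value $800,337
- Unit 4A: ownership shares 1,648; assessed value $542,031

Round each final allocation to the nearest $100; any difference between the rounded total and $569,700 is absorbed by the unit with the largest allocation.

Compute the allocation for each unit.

Ownership shares total 9,761; assessed value total 2,229,907.
Combined weights (20% ownership shares + 80% assessed value): Unit 2B 0.4026; Unit 5B 0.3692; Unit 4A 0.2282.
Pro-rata amounts: Unit 2B 229,352.46; Unit 5B 210,327.34; Unit 4A 130,020.20.
At nearest $100: Unit 2B $229,400; Unit 5B $210,300; Unit 4A $130,000. Sum = $569,700.
Rounded total matches; no reconciliation needed.

Unit 2B: $229,400 | Unit 5B: $210,300 | Unit 4A: $130,000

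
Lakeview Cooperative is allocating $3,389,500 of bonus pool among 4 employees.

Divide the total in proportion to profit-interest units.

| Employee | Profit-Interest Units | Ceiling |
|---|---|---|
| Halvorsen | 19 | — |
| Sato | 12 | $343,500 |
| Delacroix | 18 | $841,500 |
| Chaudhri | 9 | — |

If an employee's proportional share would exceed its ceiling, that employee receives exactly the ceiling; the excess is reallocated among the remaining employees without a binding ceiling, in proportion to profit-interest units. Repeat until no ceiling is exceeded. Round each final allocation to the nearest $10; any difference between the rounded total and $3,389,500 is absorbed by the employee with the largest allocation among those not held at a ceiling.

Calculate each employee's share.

Total profit-interest units = 58.
Unconstrained shares: Halvorsen 1,110,353.45; Sato 701,275.86; Delacroix 1,051,913.79; Chaudhri 525,956.90.
Capped: Sato ($343,500), Delacroix ($841,500); residual $2,204,500 reallocated over remaining profit-interest units 28.
Redistributed shares: Halvorsen 1,495,910.71 → $1,495,910; Chaudhri 708,589.29 → $708,590.

Halvorsen: $1,495,910; Sato: $343,500; Delacroix: $841,500; Chaudhri: $708,590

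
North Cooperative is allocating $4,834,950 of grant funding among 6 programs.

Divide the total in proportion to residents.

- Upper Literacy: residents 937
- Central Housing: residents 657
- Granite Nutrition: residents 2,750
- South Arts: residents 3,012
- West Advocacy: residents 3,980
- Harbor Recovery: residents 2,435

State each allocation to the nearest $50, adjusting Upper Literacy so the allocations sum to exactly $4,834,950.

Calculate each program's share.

Upper Literacy: $329,050 · Central Housing: $230,650 · Granite Nutrition: $965,500 · South Arts: $1,057,500 · West Advocacy: $1,397,350 · Harbor Recovery: $854,900

Total residents = 13,771.
Pro-rata amounts: Upper Literacy 937/13,771 × $4,834,950 = 328,977.43; Central Housing 657/13,771 × $4,834,950 = 230,670.41; Granite Nutrition 2,750/13,771 × $4,834,950 = 965,515.39; South Arts 3,012/13,771 × $4,834,950 = 1,057,502.68; West Advocacy 3,980/13,771 × $4,834,950 = 1,397,364.10; Harbor Recovery 2,435/13,771 × $4,834,950 = 854,919.99.
After rounding ($50): Upper Literacy $329,000; Central Housing $230,650; Granite Nutrition $965,500; South Arts $1,057,500; West Advocacy $1,397,350; Harbor Recovery $854,900. Sum = $4,834,900.
Difference $4,834,950 − $4,834,900 = +$50 applied to Upper Literacy: Upper Literacy becomes $329,050.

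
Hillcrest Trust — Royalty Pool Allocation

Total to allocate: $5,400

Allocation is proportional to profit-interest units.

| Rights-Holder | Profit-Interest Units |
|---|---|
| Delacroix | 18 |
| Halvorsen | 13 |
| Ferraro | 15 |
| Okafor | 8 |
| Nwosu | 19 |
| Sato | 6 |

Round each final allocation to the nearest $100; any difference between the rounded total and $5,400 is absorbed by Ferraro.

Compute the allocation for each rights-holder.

Delacroix: $1,200 · Halvorsen: $900 · Ferraro: $1,100 · Okafor: $500 · Nwosu: $1,300 · Sato: $400

Profit-interest units total: 79.
Unrounded shares: Delacroix 18/79 × $5,400 = 1,230.38; Halvorsen 13/79 × $5,400 = 888.61; Ferraro 15/79 × $5,400 = 1,025.32; Okafor 8/79 × $5,400 = 546.84; Nwosu 19/79 × $5,400 = 1,298.73; Sato 6/79 × $5,400 = 410.13.
After rounding ($100): Delacroix $1,200; Halvorsen $900; Ferraro $1,000; Okafor $500; Nwosu $1,300; Sato $400. Sum = $5,300.
Difference $5,400 − $5,300 = +$100 applied to Ferraro: Ferraro becomes $1,100.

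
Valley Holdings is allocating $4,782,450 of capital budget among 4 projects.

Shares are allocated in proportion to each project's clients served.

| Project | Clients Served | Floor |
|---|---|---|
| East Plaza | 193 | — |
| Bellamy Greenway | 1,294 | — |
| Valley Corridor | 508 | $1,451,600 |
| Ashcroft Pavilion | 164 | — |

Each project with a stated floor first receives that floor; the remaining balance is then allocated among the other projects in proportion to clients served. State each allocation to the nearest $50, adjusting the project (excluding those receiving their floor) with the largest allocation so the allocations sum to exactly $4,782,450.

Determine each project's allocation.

Minimums first: Valley Corridor $1,451,600. Balance $3,330,850.
Balance split over remaining clients served 1,651: East Plaza 389,372.53 → $389,350; Bellamy Greenway 2,610,611.69 → $2,610,600; Ashcroft Pavilion 330,865.78 → $330,850.
Rounding difference +$50 applied to Bellamy Greenway → $2,610,650.

East Plaza: $389,350; Bellamy Greenway: $2,610,650; Valley Corridor: $1,451,600; Ashcroft Pavilion: $330,850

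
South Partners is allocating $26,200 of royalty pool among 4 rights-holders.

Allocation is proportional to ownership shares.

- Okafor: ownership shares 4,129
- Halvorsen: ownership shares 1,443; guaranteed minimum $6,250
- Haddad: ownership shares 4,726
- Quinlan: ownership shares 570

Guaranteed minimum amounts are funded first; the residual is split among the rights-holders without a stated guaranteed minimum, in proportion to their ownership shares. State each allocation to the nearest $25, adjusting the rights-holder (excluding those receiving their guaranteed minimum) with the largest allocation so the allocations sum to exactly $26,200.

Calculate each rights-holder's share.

Okafor: $8,750 · Halvorsen: $6,250 · Haddad: $10,000 · Quinlan: $1,200

Guaranteed amounts: Halvorsen $6,250. Balance $19,950.
Balance split over remaining ownership shares 9,425: Okafor 8,739.90 → $8,750; Haddad 10,003.58 → $10,000; Quinlan 1,206.53 → $1,200.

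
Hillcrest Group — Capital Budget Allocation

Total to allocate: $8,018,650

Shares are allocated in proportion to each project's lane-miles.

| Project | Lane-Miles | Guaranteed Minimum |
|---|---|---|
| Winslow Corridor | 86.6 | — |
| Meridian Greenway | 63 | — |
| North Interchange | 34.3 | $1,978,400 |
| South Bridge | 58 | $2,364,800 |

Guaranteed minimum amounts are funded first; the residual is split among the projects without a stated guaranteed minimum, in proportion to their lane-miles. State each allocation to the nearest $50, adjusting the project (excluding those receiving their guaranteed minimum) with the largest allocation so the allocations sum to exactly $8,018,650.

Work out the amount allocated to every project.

Guaranteed amounts: North Interchange $1,978,400; South Bridge $2,364,800. Residual $3,675,450.
Residual split over remaining lane-miles 149.6: Winslow Corridor 2,127,633.49 → $2,127,650; Meridian Greenway 1,547,816.51 → $1,547,800.

Winslow Corridor: $2,127,650; Meridian Greenway: $1,547,800; North Interchange: $1,978,400; South Bridge: $2,364,800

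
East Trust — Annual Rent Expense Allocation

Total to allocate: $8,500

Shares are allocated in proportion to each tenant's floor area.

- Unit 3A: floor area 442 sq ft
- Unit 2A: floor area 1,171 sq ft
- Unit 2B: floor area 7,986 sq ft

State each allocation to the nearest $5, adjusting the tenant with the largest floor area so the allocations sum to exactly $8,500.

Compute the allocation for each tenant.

Sum of floor area: 442 + 1,171 + 7,986 = 9,599.
Proportional shares: Unit 3A 391.39; Unit 2A 1,036.93; Unit 2B 7,071.67.
After rounding ($5): Unit 3A $390; Unit 2A $1,035; Unit 2B $7,070. Sum = $8,495.
Difference $8,500 − $8,495 = +$5 applied to largest floor area (Unit 2B): Unit 2B becomes $7,075.

Unit 3A: $390 · Unit 2A: $1,035 · Unit 2B: $7,075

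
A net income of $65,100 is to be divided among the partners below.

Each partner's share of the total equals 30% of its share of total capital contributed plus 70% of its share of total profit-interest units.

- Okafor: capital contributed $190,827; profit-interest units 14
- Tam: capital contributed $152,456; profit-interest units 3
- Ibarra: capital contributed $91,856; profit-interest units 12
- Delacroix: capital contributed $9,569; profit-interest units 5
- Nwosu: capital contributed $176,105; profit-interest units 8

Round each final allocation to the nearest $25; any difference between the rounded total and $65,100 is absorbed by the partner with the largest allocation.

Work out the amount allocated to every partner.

Totals — capital contributed 620,813, profit-interest units 42.
Combined weights (30% capital contributed + 70% profit-interest units): Okafor 0.3255; Tam 0.1237; Ibarra 0.2444; Delacroix 0.0880; Nwosu 0.2184.
Unrounded shares: Okafor 21,193.18; Tam 8,051.07; Ibarra 15,909.67; Delacroix 5,726.03; Nwosu 14,220.04.
At nearest $25: Okafor $21,200; Tam $8,050; Ibarra $15,900; Delacroix $5,725; Nwosu $14,225. Sum = $65,100.
Rounded total matches; no reconciliation needed.

Okafor: $21,200 | Tam: $8,050 | Ibarra: $15,900 | Delacroix: $5,725 | Nwosu: $14,225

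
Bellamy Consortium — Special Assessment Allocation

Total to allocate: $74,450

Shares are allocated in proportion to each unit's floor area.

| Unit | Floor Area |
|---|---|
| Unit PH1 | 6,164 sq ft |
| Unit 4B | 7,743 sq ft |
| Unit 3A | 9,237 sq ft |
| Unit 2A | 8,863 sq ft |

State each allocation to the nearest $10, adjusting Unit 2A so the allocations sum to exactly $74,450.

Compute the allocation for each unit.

Unit PH1: $14,340 | Unit 4B: $18,010 | Unit 3A: $21,490 | Unit 2A: $20,610

Sum of floor area: 32,007.
Pro-rata amounts: Unit PH1 6,164/32,007 × $74,450 = 14,337.79; Unit 4B 7,743/32,007 × $74,450 = 18,010.63; Unit 3A 9,237/32,007 × $74,450 = 21,485.76; Unit 2A 8,863/32,007 × $74,450 = 20,615.81.
At nearest $10: Unit PH1 $14,340; Unit 4B $18,010; Unit 3A $21,490; Unit 2A $20,620. Sum = $74,460.
Difference $74,450 − $74,460 = −$10 applied to Unit 2A: Unit 2A becomes $20,610.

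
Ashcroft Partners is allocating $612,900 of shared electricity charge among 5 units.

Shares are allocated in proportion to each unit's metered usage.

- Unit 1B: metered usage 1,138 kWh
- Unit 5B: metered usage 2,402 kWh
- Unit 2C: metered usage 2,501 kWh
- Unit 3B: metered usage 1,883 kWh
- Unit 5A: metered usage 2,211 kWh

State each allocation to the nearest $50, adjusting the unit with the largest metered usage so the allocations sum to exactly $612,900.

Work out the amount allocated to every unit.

Unit 1B: $68,800 · Unit 5B: $145,250 · Unit 2C: $151,300 · Unit 3B: $113,850 · Unit 5A: $133,700

Metered usage total: 10,135.
Raw shares: Unit 1B 1,138/10,135 × $612,900 = 68,818.96; Unit 5B 2,402/10,135 × $612,900 = 145,257.60; Unit 2C 2,501/10,135 × $612,900 = 151,244.49; Unit 3B 1,883/10,135 × $612,900 = 113,871.80; Unit 5A 2,211/10,135 × $612,900 = 133,707.14.
After rounding ($50): Unit 1B $68,800; Unit 5B $145,250; Unit 2C $151,250; Unit 3B $113,850; Unit 5A $133,700. Sum = $612,850.
Difference $612,900 − $612,850 = +$50 applied to largest metered usage (Unit 2C): Unit 2C becomes $151,300.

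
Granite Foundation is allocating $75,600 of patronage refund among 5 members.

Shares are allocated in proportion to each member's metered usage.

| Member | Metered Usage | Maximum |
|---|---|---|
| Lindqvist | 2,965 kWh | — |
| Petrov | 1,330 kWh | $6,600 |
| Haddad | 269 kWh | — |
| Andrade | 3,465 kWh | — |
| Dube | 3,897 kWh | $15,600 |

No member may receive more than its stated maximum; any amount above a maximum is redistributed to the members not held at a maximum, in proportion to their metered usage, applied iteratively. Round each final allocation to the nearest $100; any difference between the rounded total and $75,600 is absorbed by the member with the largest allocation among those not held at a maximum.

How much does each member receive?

Metered usage total: 11,926.
Pro-rata shares before constraints: Lindqvist 18,795.40; Petrov 8,430.99; Haddad 1,705.22; Andrade 21,964.95; Dube 24,703.44.
Cap binds for Petrov ($6,600), Dube ($15,600); residual $53,400 reallocated over remaining metered usage 6,699.
Shares after redistribution: Lindqvist 23,635.02 → $23,600; Haddad 2,144.29 → $2,100; Andrade 27,620.69 → $27,600.
Rounding difference +$100 applied to Andrade → $27,700.

Lindqvist: $23,600 · Petrov: $6,600 · Haddad: $2,100 · Andrade: $27,700 · Dube: $15,600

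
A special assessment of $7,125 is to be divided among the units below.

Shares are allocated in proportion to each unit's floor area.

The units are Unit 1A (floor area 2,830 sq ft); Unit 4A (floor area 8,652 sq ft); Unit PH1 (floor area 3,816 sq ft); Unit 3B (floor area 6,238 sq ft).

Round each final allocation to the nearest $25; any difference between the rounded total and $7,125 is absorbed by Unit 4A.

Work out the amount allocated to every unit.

Combined floor area = 21,536.
Unrounded shares: Unit 1A 2,830/21,536 × $7,125 = 936.28; Unit 4A 8,652/21,536 × $7,125 = 2,862.44; Unit PH1 3,816/21,536 × $7,125 = 1,262.49; Unit 3B 6,238/21,536 × $7,125 = 2,063.79.
After rounding ($25): Unit 1A $925; Unit 4A $2,850; Unit PH1 $1,250; Unit 3B $2,075. Sum = $7,100.
Difference $7,125 − $7,100 = +$25 applied to Unit 4A: Unit 4A becomes $2,875.

Unit 1A: $925 | Unit 4A: $2,875 | Unit PH1: $1,250 | Unit 3B: $2,075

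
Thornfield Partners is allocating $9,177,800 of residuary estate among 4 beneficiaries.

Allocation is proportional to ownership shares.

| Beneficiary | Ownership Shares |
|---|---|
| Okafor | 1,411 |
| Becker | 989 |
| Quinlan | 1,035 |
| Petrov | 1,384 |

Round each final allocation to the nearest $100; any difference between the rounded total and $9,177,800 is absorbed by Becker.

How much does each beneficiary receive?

Okafor: $2,687,300; Becker: $1,883,500; Quinlan: $1,971,200; Petrov: $2,635,800

Combined ownership shares = 4,819.
Raw shares: Okafor 1,411/4,819 × $9,177,800 = 2,687,253.75; Becker 989/4,819 × $9,177,800 = 1,883,553.48; Quinlan 1,035/4,819 × $9,177,800 = 1,971,160.61; Petrov 1,384/4,819 × $9,177,800 = 2,635,832.16.
Rounded to nearest $100: Okafor $2,687,300; Becker $1,883,600; Quinlan $1,971,200; Petrov $2,635,800. Sum = $9,177,900.
Difference $9,177,800 − $9,177,900 = −$100 applied to Becker: Becker becomes $1,883,500.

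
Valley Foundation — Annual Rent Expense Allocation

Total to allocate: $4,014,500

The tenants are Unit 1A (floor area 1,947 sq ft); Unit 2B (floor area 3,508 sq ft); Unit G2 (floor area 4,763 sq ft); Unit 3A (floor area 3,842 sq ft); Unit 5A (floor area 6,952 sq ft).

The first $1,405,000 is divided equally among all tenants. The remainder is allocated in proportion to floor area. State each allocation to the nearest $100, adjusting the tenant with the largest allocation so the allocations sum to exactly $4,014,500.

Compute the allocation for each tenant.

$1,405,000 shared equally gives $281,000 per tenant.
Remainder $2,609,500 by floor area (total 21,012): Unit 1A 241,799.76 → $241,800; Unit 2B 435,661.81 → $435,700; Unit G2 591,521.44 → $591,500; Unit 3A 477,141.59 → $477,100; Unit 5A 863,375.40 → $863,400.
Totals: Unit 1A $281,000 + $241,800 = $522,800; Unit 2B $281,000 + $435,700 = $716,700; Unit G2 $281,000 + $591,500 = $872,500; Unit 3A $281,000 + $477,100 = $758,100; Unit 5A $281,000 + $863,400 = $1,144,400.

Unit 1A: $522,800 | Unit 2B: $716,700 | Unit G2: $872,500 | Unit 3A: $758,100 | Unit 5A: $1,144,400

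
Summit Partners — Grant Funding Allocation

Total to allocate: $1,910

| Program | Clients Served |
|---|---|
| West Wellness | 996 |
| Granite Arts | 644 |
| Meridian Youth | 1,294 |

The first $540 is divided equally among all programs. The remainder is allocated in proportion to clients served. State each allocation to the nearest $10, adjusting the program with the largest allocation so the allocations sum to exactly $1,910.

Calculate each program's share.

West Wellness: $650 · Granite Arts: $480 · Meridian Youth: $780

$540 shared equally gives $180 per program.
Remainder $1,370 by clients served (total 2,934): West Wellness 465.07 → $470; Granite Arts 300.71 → $300; Meridian Youth 604.22 → $600.
Totals: West Wellness $180 + $470 = $650; Granite Arts $180 + $300 = $480; Meridian Youth $180 + $600 = $780.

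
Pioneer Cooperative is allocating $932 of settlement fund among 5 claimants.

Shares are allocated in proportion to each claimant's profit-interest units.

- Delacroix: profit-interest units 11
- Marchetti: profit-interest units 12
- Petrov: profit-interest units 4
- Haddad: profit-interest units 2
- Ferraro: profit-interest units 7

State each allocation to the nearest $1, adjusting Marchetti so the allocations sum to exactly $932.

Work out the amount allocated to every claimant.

Total profit-interest units = 36.
Pro-rata amounts: Delacroix 11/36 × $932 = 284.78; Marchetti 12/36 × $932 = 310.67; Petrov 4/36 × $932 = 103.56; Haddad 2/36 × $932 = 51.78; Ferraro 7/36 × $932 = 181.22.
At nearest $1: Delacroix $285; Marchetti $311; Petrov $104; Haddad $52; Ferraro $181. Sum = $933.
Difference $932 − $933 = −$1 applied to Marchetti: Marchetti becomes $310.

Delacroix: $285; Marchetti: $310; Petrov: $104; Haddad: $52; Ferraro: $181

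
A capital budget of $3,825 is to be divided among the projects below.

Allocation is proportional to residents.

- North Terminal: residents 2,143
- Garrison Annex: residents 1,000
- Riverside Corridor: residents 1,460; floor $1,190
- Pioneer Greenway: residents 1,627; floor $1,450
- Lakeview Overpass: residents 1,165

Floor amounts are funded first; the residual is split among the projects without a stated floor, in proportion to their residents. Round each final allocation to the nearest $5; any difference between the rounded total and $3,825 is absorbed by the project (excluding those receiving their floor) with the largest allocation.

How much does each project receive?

Guaranteed amounts: Riverside Corridor $1,190; Pioneer Greenway $1,450. Balance $1,185.
Balance split over remaining residents 4,308: North Terminal 589.47 → $590; Garrison Annex 275.07 → $275; Lakeview Overpass 320.46 → $320.

North Terminal: $590 | Garrison Annex: $275 | Riverside Corridor: $1,190 | Pioneer Greenway: $1,450 | Lakeview Overpass: $320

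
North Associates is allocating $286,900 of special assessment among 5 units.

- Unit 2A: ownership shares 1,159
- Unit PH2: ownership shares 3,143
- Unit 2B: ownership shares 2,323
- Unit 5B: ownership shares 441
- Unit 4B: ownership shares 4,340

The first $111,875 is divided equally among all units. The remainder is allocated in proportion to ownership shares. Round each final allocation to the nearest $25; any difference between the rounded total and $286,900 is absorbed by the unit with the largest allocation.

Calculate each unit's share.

Unit 2A: $40,150 · Unit PH2: $70,600 · Unit 2B: $58,025 · Unit 5B: $29,150 · Unit 4B: $88,975

$111,875 shared equally gives $22,375 per unit.
Remainder $175,025 by ownership shares (total 11,406): Unit 2A 17,784.85 → $17,775; Unit PH2 48,229.32 → $48,225; Unit 2B 35,646.42 → $35,650; Unit 5B 6,767.14 → $6,775; Unit 4B 66,597.27 → $66,600.
Totals: Unit 2A $22,375 + $17,775 = $40,150; Unit PH2 $22,375 + $48,225 = $70,600; Unit 2B $22,375 + $35,650 = $58,025; Unit 5B $22,375 + $6,775 = $29,150; Unit 4B $22,375 + $66,600 = $88,975.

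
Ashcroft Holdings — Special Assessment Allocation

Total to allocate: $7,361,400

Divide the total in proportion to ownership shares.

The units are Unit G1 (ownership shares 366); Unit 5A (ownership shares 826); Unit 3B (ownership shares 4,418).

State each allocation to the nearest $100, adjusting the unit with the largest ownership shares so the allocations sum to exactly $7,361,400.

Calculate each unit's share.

Unit G1: $480,300 · Unit 5A: $1,083,900 · Unit 3B: $5,797,200

Ownership shares total: 366 + 826 + 4,418 = 5,610.
Proportional shares: Unit G1 480,262.46; Unit 5A 1,083,871.02; Unit 3B 5,797,266.52.
Rounded to nearest $100: Unit G1 $480,300; Unit 5A $1,083,900; Unit 3B $5,797,300. Sum = $7,361,500.
Difference $7,361,400 − $7,361,500 = −$100 applied to largest ownership shares (Unit 3B): Unit 3B becomes $5,797,200.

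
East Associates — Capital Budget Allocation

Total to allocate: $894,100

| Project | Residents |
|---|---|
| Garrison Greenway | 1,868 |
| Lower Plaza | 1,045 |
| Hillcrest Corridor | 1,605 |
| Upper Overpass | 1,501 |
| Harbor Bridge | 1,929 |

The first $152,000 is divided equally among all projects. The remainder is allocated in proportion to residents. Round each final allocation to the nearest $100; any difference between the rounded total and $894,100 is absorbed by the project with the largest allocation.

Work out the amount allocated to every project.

$152,000 shared equally gives $30,400 per project.
Remainder $742,100 by residents (total 7,948): Garrison Greenway 174,414.04 → $174,400; Lower Plaza 97,571.02 → $97,600; Hillcrest Corridor 149,857.89 → $149,900; Upper Overpass 140,147.47 → $140,100; Harbor Bridge 180,109.57 → $180,100.
Totals: Garrison Greenway $30,400 + $174,400 = $204,800; Lower Plaza $30,400 + $97,600 = $128,000; Hillcrest Corridor $30,400 + $149,900 = $180,300; Upper Overpass $30,400 + $140,100 = $170,500; Harbor Bridge $30,400 + $180,100 = $210,500.

Garrison Greenway: $204,800 | Lower Plaza: $128,000 | Hillcrest Corridor: $180,300 | Upper Overpass: $170,500 | Harbor Bridge: $210,500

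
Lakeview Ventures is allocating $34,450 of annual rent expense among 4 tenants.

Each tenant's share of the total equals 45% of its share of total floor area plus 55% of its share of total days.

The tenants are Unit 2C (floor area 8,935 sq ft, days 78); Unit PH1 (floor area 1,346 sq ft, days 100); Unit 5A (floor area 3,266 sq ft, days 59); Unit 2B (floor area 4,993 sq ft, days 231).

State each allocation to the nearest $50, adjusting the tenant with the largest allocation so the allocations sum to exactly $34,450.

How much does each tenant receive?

Unit 2C: $10,650; Unit PH1: $5,150; Unit 5A: $5,100; Unit 2B: $13,550

Floor area total 18,540; days total 468.
Blended shares (45% floor area + 55% days): Unit 2C 0.3085; Unit PH1 0.1502; Unit 5A 0.1486; Unit 2B 0.3927.
Raw shares: Unit 2C 10,629.05; Unit PH1 5,174.09; Unit 5A 5,119.60; Unit 2B 13,527.26.
Rounded to nearest $50: Unit 2C $10,650; Unit PH1 $5,150; Unit 5A $5,100; Unit 2B $13,550. Sum = $34,450.
Rounded total matches; no reconciliation needed.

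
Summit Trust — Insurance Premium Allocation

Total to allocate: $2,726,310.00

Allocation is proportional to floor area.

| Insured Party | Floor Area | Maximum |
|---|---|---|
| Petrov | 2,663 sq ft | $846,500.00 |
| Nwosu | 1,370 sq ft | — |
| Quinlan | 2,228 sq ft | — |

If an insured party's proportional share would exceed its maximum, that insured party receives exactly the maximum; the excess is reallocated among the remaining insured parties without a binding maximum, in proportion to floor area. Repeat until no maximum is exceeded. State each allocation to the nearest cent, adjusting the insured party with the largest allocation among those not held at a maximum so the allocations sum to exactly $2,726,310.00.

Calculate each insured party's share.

Total floor area = 6,261.
Unconstrained shares: Petrov 1,159,585.2947; Nwosu 596,557.2113; Quinlan 970,167.4940.
Capped: Petrov ($846,500.00); balance $1,879,810.00 reallocated over remaining floor area 3,598.
Redistributed shares: Nwosu 715,769.7888 → $715,769.79; Quinlan 1,164,040.2112 → $1,164,040.21.

Petrov: $846,500.00 · Nwosu: $715,769.79 · Quinlan: $1,164,040.21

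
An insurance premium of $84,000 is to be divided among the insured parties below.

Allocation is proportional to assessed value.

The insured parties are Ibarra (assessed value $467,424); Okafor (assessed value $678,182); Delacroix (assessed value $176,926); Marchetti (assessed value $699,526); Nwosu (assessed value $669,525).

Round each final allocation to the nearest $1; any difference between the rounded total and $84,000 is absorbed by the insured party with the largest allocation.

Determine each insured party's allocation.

Total assessed value = 2,691,583.
Raw shares: Ibarra 467,424/2,691,583 × $84,000 = 14,587.56; Okafor 678,182/2,691,583 × $84,000 = 21,164.98; Delacroix 176,926/2,691,583 × $84,000 = 5,521.58; Marchetti 699,526/2,691,583 × $84,000 = 21,831.09; Nwosu 669,525/2,691,583 × $84,000 = 20,894.80.
Rounded to nearest $1: Ibarra $14,588; Okafor $21,165; Delacroix $5,522; Marchetti $21,831; Nwosu $20,895. Sum = $84,001.
Difference $84,000 − $84,001 = −$1 applied to largest allocation (Marchetti): Marchetti becomes $21,830.

Ibarra: $14,588 · Okafor: $21,165 · Delacroix: $5,522 · Marchetti: $21,830 · Nwosu: $20,895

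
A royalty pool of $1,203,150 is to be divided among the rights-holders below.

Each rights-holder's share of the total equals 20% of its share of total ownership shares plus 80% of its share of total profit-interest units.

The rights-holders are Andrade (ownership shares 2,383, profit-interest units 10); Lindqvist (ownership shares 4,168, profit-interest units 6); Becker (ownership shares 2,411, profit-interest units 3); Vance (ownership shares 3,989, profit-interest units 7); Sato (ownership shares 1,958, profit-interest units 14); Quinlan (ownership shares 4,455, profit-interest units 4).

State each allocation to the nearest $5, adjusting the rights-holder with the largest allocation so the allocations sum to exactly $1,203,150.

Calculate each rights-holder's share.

Totals — ownership shares 19,364, profit-interest units 44.
Blended shares (20% ownership shares + 80% profit-interest units): Andrade 0.2064; Lindqvist 0.1521; Becker 0.0794; Vance 0.1685; Sato 0.2748; Quinlan 0.1187.
Unrounded shares: Andrade 248,367.30; Lindqvist 183,047.08; Becker 95,587.06; Vance 202,698.16; Sato 330,587.78; Quinlan 142,862.62.
Rounded to nearest $5: Andrade $248,365; Lindqvist $183,045; Becker $95,585; Vance $202,700; Sato $330,590; Quinlan $142,865. Sum = $1,203,150.
Sum already equals the total — no adjustment.

Andrade: $248,365 · Lindqvist: $183,045 · Becker: $95,585 · Vance: $202,700 · Sato: $330,590 · Quinlan: $142,865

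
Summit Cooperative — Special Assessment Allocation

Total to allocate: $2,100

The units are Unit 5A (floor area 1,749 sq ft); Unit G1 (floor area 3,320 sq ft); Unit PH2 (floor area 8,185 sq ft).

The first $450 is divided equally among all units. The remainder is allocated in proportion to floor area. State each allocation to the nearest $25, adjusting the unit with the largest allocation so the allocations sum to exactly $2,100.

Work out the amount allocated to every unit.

First tranche $450 split equally: $150 each.
Remainder $1,650 by floor area (total 13,254): Unit 5A 217.73 → $225; Unit G1 413.31 → $425; Unit PH2 1,018.96 → $1,025.
Rounding difference −$25 on remainder applied to Unit PH2.
Totals: Unit 5A $150 + $225 = $375; Unit G1 $150 + $425 = $575; Unit PH2 $150 + $1,000 = $1,150.

Unit 5A: $375; Unit G1: $575; Unit PH2: $1,150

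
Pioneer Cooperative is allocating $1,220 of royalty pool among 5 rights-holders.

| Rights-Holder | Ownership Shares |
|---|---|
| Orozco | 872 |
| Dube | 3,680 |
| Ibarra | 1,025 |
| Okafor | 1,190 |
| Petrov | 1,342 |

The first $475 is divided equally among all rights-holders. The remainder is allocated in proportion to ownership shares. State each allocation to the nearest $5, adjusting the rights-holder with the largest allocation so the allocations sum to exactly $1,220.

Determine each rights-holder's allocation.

$475 shared equally gives $95 per rights-holder.
Remainder $745 by ownership shares (total 8,109): Orozco 80.11 → $80; Dube 338.09 → $340; Ibarra 94.17 → $95; Okafor 109.33 → $110; Petrov 123.29 → $125.
Rounding difference −$5 on remainder applied to Dube.
Totals: Orozco $95 + $80 = $175; Dube $95 + $335 = $430; Ibarra $95 + $95 = $190; Okafor $95 + $110 = $205; Petrov $95 + $125 = $220.

Orozco: $175 | Dube: $430 | Ibarra: $190 | Okafor: $205 | Petrov: $220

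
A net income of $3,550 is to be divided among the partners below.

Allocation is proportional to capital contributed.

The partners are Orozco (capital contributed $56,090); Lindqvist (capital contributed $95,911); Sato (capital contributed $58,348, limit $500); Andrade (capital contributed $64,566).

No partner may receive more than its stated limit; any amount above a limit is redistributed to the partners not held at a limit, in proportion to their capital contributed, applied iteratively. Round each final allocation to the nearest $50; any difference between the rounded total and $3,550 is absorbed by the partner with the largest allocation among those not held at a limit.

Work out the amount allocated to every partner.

Combined capital contributed = 274,915.
Unconstrained shares: Orozco 724.29; Lindqvist 1,238.51; Sato 753.45; Andrade 833.75.
Held at cap: Sato ($500); balance $3,050 reallocated over remaining capital contributed 216,567.
Shares after redistribution: Orozco 789.94 → $800; Lindqvist 1,350.75 → $1,350; Andrade 909.31 → $900.

Orozco: $800 · Lindqvist: $1,350 · Sato: $500 · Andrade: $900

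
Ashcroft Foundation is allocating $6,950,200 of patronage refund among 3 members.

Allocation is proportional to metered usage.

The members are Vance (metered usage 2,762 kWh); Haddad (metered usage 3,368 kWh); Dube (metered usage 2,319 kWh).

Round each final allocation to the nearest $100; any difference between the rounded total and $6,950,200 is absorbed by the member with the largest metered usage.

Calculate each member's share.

Vance: $2,272,000 | Haddad: $2,770,600 | Dube: $1,907,600

Total metered usage = 8,449.
Raw shares: Vance 2,762/8,449 × $6,950,200 = 2,272,038.40; Haddad 3,368/8,449 × $6,950,200 = 2,770,537.77; Dube 2,319/8,449 × $6,950,200 = 1,907,623.84.
Rounded to nearest $100: Vance $2,272,000; Haddad $2,770,500; Dube $1,907,600. Sum = $6,950,100.
Difference $6,950,200 − $6,950,100 = +$100 applied to largest metered usage (Haddad): Haddad becomes $2,770,600.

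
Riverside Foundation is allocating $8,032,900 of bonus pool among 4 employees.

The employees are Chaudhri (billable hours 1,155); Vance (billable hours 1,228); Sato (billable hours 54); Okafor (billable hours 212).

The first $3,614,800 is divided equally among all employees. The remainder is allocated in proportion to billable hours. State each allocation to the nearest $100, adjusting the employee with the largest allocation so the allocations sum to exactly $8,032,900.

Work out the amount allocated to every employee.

Chaudhri: $2,830,100 · Vance: $2,951,700 · Sato: $993,800 · Okafor: $1,257,300

Equal tier: $3,614,800 ÷ 4 = $903,700 apiece.
Remainder $4,418,100 by billable hours (total 2,649): Chaudhri 1,926,351.64 → $1,926,400; Vance 2,048,103.74 → $2,048,100; Sato 90,063.19 → $90,100; Okafor 353,581.43 → $353,600.
Rounding difference −$100 on remainder applied to Vance.
Totals: Chaudhri $903,700 + $1,926,400 = $2,830,100; Vance $903,700 + $2,048,000 = $2,951,700; Sato $903,700 + $90,100 = $993,800; Okafor $903,700 + $353,600 = $1,257,300.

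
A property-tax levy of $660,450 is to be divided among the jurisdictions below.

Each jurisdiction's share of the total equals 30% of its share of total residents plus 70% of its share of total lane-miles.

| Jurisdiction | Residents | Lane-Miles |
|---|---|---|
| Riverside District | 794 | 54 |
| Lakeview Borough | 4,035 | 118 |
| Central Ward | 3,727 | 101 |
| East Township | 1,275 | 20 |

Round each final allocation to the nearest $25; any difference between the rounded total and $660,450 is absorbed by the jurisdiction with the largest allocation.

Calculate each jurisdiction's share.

Totals — residents 9,831, lane-miles 293.
Blended shares (30% residents + 70% lane-miles): Riverside District 0.1532; Lakeview Borough 0.4050; Central Ward 0.3550; East Township 0.0867.
Raw shares: Riverside District 101,207.17; Lakeview Borough 267,510.10; Central Ward 234,478.90; East Township 57,253.82.
After rounding ($25): Riverside District $101,200; Lakeview Borough $267,500; Central Ward $234,475; East Township $57,250. Sum = $660,425.
Difference $660,450 − $660,425 = +$25 applied to largest allocation (Lakeview Borough): Lakeview Borough becomes $267,525.

Riverside District: $101,200 · Lakeview Borough: $267,525 · Central Ward: $234,475 · East Township: $57,250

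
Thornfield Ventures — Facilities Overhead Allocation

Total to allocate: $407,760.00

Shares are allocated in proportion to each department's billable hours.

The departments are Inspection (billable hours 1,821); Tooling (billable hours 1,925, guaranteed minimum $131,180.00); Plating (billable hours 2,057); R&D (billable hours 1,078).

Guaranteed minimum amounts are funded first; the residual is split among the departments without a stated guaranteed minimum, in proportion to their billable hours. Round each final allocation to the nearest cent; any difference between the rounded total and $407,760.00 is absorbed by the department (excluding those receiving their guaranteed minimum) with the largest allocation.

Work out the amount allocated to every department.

Guaranteed amounts: Tooling $131,180.00. Residual $276,580.00.
Residual split over remaining billable hours 4,956: Inspection 101,624.7337 → $101,624.73; Plating 114,795.2098 → $114,795.21; R&D 60,160.0565 → $60,160.06.

Inspection: $101,624.73; Tooling: $131,180.00; Plating: $114,795.21; R&D: $60,160.06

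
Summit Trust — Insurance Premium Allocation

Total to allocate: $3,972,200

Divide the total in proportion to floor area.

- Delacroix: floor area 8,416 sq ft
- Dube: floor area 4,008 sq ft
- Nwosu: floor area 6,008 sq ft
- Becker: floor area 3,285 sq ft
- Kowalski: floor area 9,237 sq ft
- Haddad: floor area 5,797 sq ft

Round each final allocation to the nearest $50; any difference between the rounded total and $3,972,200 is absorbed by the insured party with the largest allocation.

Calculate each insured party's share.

Delacroix: $909,650 · Dube: $433,200 · Nwosu: $649,350 · Becker: $355,050 · Kowalski: $998,400 · Haddad: $626,550

Sum of floor area: 36,751.
Raw shares: Delacroix 8,416/36,751 × $3,972,200 = 909,636.07; Dube 4,008/36,751 × $3,972,200 = 433,201.21; Nwosu 6,008/36,751 × $3,972,200 = 649,369.48; Becker 3,285/36,751 × $3,972,200 = 355,056.38; Kowalski 9,237/36,751 × $3,972,200 = 998,373.14; Haddad 5,797/36,751 × $3,972,200 = 626,563.72.
At nearest $50: Delacroix $909,650; Dube $433,200; Nwosu $649,350; Becker $355,050; Kowalski $998,350; Haddad $626,550. Sum = $3,972,150.
Difference $3,972,200 − $3,972,150 = +$50 applied to largest allocation (Kowalski): Kowalski becomes $998,400.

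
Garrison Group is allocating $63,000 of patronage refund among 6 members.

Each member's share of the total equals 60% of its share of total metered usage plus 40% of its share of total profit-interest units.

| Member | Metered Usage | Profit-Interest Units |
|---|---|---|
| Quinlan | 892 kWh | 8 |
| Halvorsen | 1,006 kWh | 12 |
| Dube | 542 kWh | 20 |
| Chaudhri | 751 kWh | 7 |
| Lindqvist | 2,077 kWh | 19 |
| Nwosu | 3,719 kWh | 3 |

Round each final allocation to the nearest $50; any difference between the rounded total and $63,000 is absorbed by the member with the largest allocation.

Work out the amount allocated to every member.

Totals — metered usage 8,987, profit-interest units 69.
Composite weights (60% metered usage + 40% profit-interest units): Quinlan 0.1059; Halvorsen 0.1367; Dube 0.1521; Chaudhri 0.0907; Lindqvist 0.2488; Nwosu 0.2657.
Proportional shares: Quinlan 6,673.56; Halvorsen 8,613.92; Dube 9,584.04; Chaudhri 5,715.28; Lindqvist 15,675.15; Nwosu 16,738.05.
After rounding ($50): Quinlan $6,650; Halvorsen $8,600; Dube $9,600; Chaudhri $5,700; Lindqvist $15,700; Nwosu $16,750. Sum = $63,000.
Rounded total matches; no reconciliation needed.

Quinlan: $6,650 | Halvorsen: $8,600 | Dube: $9,600 | Chaudhri: $5,700 | Lindqvist: $15,700 | Nwosu: $16,750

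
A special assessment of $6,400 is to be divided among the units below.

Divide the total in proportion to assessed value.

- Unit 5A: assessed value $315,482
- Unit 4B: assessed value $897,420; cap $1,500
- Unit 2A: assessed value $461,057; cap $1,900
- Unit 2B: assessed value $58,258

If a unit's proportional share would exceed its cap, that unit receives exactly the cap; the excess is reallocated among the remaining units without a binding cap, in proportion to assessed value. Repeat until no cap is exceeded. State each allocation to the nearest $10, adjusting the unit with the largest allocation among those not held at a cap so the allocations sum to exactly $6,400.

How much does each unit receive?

Unit 5A: $2,530; Unit 4B: $1,500; Unit 2A: $1,900; Unit 2B: $470

Total assessed value = 1,732,217.
Pro-rata shares before constraints: Unit 5A 1,165.61; Unit 4B 3,315.69; Unit 2A 1,703.46; Unit 2B 215.25.
Cap binds for Unit 4B ($1,500); residual $4,900 reallocated over remaining assessed value 834,797.
Cap binds for Unit 2A ($1,900); residual $3,000 reallocated over remaining assessed value 373,740.
Remaining shares: Unit 5A 2,532.36 → $2,530; Unit 2B 467.64 → $470.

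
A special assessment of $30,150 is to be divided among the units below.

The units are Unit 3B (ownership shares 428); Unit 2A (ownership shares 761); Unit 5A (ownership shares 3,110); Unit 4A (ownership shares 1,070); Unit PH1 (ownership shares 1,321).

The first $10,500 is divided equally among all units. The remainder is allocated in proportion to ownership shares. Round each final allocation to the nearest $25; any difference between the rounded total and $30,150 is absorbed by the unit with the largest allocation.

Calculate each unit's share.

Equal tier: $10,500 ÷ 5 = $2,100 apiece.
Remainder $19,650 by ownership shares (total 6,690): Unit 3B 1,257.13 → $1,250; Unit 2A 2,235.22 → $2,225; Unit 5A 9,134.75 → $9,125; Unit 4A 3,142.83 → $3,150; Unit PH1 3,880.07 → $3,875.
Rounding difference +$25 on remainder applied to Unit 5A.
Totals: Unit 3B $2,100 + $1,250 = $3,350; Unit 2A $2,100 + $2,225 = $4,325; Unit 5A $2,100 + $9,150 = $11,250; Unit 4A $2,100 + $3,150 = $5,250; Unit PH1 $2,100 + $3,875 = $5,975.

Unit 3B: $3,350 | Unit 2A: $4,325 | Unit 5A: $11,250 | Unit 4A: $5,250 | Unit PH1: $5,975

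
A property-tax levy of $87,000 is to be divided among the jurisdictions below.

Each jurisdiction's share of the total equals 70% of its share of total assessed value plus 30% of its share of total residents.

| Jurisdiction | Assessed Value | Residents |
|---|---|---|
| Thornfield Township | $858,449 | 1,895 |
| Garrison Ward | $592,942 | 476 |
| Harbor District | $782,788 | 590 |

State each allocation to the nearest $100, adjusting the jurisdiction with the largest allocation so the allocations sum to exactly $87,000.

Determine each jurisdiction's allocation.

Assessed value total 2,234,179; residents total 2,961.
Blended shares (70% assessed value + 30% residents): Thornfield Township 0.4610; Garrison Ward 0.2340; Harbor District 0.3050.
Unrounded shares: Thornfield Township 40,103.54; Garrison Ward 20,358.36; Harbor District 26,538.11.
After rounding ($100): Thornfield Township $40,100; Garrison Ward $20,400; Harbor District $26,500. Sum = $87,000.
No rounding difference to absorb.

Thornfield Township: $40,100 | Garrison Ward: $20,400 | Harbor District: $26,500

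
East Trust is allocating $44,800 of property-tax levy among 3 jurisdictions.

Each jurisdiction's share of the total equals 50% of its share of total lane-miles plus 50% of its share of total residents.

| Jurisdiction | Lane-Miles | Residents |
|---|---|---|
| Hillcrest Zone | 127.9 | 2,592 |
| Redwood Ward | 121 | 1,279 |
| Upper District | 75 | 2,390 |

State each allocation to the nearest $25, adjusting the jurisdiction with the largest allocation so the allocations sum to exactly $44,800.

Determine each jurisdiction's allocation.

Hillcrest Zone: $18,125 · Redwood Ward: $12,950 · Upper District: $13,725

Lane-miles total 323.9; residents total 6,261.
Combined weights (50% lane-miles + 50% residents): Hillcrest Zone 0.4044; Redwood Ward 0.2889; Upper District 0.3066.
Pro-rata amounts: Hillcrest Zone 18,118.61; Redwood Ward 12,943.90; Upper District 13,737.497.
At nearest $25: Hillcrest Zone $18,125; Redwood Ward $12,950; Upper District $13,725. Sum = $44,800.
No rounding difference to absorb.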